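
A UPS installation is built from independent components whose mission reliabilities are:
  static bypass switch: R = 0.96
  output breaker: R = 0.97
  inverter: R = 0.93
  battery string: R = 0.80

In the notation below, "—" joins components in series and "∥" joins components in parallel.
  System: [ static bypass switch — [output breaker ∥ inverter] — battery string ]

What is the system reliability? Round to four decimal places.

Parallel (output breaker and inverter): 1 − (1 − 0.970000)(1 − 0.930000) = 0.997900
Series (static bypass switch, [0.997900], and battery string): 0.960000 × 0.997900 × 0.800000 = 0.7664

0.7664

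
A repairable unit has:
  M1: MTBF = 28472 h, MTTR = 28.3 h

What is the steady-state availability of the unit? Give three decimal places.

0.999

A(M1) = MTBF/(MTBF+MTTR) = 28472/(28472+28.3) = 0.999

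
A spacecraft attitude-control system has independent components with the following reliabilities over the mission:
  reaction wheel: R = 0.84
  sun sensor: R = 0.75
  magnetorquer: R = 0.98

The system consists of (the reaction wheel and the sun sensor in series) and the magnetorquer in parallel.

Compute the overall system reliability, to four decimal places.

Series (reaction wheel and sun sensor): 0.840000 × 0.750000 = 0.630000
Parallel ([0.630000] and magnetorquer): 1 − (1 − 0.630000)(1 − 0.980000) = 0.9926

0.9926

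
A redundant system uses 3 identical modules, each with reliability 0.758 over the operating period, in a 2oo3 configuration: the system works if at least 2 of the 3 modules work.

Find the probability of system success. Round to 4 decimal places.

R = Σ_{i=2}^{3} C(3,i) p^i (1−p)^{3−i} with p = 0.758
C(3,2)·0.758^2·0.242^1 = 0.417133
C(3,3)·0.758^3·0.242^0 = 0.435520
Sum = 0.8527

0.8527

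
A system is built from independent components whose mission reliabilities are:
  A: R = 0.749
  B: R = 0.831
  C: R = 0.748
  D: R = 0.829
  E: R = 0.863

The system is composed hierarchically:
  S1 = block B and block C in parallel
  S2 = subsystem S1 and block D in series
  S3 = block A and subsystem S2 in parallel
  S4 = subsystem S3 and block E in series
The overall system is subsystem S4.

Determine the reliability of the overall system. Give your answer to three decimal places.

Parallel (B and C): 1 − (1 − 0.83100)(1 − 0.74800) = 0.95741
Series ([0.95741] and D): 0.95741 × 0.82900 = 0.79369
Parallel (A and [0.79369]): 1 − (1 − 0.74900)(1 − 0.79369) = 0.94822
Series ([0.94822] and E): 0.94822 × 0.86300 = 0.818

0.818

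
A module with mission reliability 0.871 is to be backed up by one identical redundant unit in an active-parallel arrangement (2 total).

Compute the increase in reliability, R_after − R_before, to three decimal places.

0.112

R_before = 0.871
R_after = 1 − (1 − 0.871)^2 = 0.983
ΔR = 0.983 − 0.871 = 0.112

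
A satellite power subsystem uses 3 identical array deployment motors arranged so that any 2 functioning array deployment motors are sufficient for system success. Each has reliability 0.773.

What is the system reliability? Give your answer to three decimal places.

0.869

R = Σ_{i=2}^{3} C(3,i) p^i (1−p)^{3−i} with p = 0.773
C(3,2)·0.773^2·0.227^1 = 0.40692
C(3,3)·0.773^3·0.227^0 = 0.46189
Sum = 0.869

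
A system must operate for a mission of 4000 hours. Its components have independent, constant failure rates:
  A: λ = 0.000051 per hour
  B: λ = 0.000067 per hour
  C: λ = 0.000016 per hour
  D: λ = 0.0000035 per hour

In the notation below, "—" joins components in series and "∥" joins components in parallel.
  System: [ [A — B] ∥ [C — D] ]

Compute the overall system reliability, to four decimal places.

R(A) = exp(−0.000051 × 4000) = 0.815462
R(B) = exp(−0.000067 × 4000) = 0.764908
R(C) = exp(−0.000016 × 4000) = 0.938005
R(D) = exp(−0.0000035 × 4000) = 0.986098
Series (A and B): 0.815462 × 0.764908 = 0.623753
Series (C and D): 0.938005 × 0.986098 = 0.924965
Parallel ([0.623753] and [0.924965]): 1 − (1 − 0.623753)(1 − 0.924965) = 0.9718

0.9718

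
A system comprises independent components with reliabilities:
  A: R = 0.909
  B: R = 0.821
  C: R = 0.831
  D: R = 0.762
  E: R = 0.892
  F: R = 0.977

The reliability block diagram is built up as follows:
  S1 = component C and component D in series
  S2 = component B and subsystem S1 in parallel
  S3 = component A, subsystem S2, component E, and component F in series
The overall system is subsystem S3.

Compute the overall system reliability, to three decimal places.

Series (C and D): 0.83100 × 0.76200 = 0.63322
Parallel (B and [0.63322]): 1 − (1 − 0.82100)(1 − 0.63322) = 0.93435
Series (A, [0.93435], E, and F): 0.90900 × 0.93435 × 0.89200 × 0.97700 = 0.740

0.740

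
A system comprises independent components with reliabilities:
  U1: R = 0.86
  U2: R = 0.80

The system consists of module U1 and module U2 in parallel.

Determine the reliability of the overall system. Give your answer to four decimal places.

Parallel (U1 and U2): 1 − (1 − 0.860000)(1 − 0.800000) = 0.9720

0.9720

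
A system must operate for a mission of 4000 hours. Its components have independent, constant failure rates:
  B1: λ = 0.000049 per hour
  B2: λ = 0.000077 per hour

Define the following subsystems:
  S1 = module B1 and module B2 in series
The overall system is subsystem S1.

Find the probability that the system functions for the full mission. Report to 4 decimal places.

R(B1) = exp(−0.000049 × 4000) = 0.822012
R(B2) = exp(−0.000077 × 4000) = 0.734915
Series (B1 and B2): 0.822012 × 0.734915 = 0.6041

0.6041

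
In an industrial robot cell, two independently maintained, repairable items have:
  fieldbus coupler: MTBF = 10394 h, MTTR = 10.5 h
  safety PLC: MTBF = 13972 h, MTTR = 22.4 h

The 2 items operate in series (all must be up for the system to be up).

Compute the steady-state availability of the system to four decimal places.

0.9974

A(fieldbus coupler) = MTBF/(MTBF+MTTR) = 10394/(10394+10.5) = 0.998991
A(safety PLC) = MTBF/(MTBF+MTTR) = 13972/(13972+22.4) = 0.998399
Series availability: 0.998991 × 0.998399 = 0.9974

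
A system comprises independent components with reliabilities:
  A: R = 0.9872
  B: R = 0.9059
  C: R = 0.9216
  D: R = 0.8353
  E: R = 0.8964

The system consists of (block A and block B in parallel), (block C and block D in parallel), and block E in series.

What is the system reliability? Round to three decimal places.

0.884

Parallel (A and B): 1 − (1 − 0.98720)(1 − 0.90590) = 0.99880
Parallel (C and D): 1 − (1 − 0.92160)(1 − 0.83530) = 0.98709
Series ([0.99880], [0.98709], and E): 0.99880 × 0.98709 × 0.89640 = 0.884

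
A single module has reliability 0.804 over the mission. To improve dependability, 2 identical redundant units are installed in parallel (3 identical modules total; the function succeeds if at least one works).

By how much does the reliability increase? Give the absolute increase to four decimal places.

R_before = 0.804
R_after = 1 − (1 − 0.804)^3 = 0.9925
ΔR = 0.9925 − 0.804 = 0.1885

0.1885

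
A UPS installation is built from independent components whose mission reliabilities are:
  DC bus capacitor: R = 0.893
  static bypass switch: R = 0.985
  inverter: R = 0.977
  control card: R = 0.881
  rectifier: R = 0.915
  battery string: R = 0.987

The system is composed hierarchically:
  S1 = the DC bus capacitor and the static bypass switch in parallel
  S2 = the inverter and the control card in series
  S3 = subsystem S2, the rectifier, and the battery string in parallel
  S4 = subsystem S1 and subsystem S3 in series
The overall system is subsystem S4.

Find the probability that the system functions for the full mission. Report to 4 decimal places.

0.9982

Parallel (DC bus capacitor and static bypass switch): 1 − (1 − 0.893000)(1 − 0.985000) = 0.998395
Series (inverter and control card): 0.977000 × 0.881000 = 0.860737
Parallel ([0.860737], rectifier, and battery string): 1 − (1 − 0.860737)(1 − 0.915000)(1 − 0.987000) = 0.999846
Series ([0.998395] and [0.999846]): 0.998395 × 0.999846 = 0.9982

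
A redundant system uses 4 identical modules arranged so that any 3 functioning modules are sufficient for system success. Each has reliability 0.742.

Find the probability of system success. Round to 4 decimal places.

0.7247

R = Σ_{i=3}^{4} C(4,i) p^i (1−p)^{4−i} with p = 0.742
C(4,3)·0.742^3·0.258^1 = 0.421591
C(4,4)·0.742^4·0.258^0 = 0.303121
Sum = 0.7247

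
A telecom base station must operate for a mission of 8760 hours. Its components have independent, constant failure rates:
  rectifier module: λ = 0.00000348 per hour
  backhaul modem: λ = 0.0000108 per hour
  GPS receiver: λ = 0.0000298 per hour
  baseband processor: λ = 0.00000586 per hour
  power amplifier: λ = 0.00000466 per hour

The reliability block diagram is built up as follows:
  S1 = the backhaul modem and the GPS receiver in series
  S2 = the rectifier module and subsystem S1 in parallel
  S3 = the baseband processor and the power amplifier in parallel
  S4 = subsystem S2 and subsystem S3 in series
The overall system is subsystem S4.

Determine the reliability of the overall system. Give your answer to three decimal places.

R(rectifier module) = exp(−0.00000348 × 8760) = 0.96998
R(backhaul modem) = exp(−0.0000108 × 8760) = 0.90973
R(GPS receiver) = exp(−0.0000298 × 8760) = 0.77024
R(baseband processor) = exp(−0.00000586 × 8760) = 0.94996
R(power amplifier) = exp(−0.00000466 × 8760) = 0.96000
Series (backhaul modem and GPS receiver): 0.90973 × 0.77024 = 0.70071
Parallel (rectifier module and [0.70071]): 1 − (1 − 0.96998)(1 − 0.70071) = 0.99102
Parallel (baseband processor and power amplifier): 1 − (1 − 0.94996)(1 − 0.96000) = 0.99800
Series ([0.99102] and [0.99800]): 0.99102 × 0.99800 = 0.989

0.989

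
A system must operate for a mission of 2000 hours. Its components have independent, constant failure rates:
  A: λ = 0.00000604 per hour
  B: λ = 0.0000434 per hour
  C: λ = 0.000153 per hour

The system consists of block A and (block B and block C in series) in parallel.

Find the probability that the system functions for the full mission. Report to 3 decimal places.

0.996

R(A) = exp(−0.00000604 × 2000) = 0.98799
R(B) = exp(−0.0000434 × 2000) = 0.91686
R(C) = exp(−0.000153 × 2000) = 0.73639
Series (B and C): 0.91686 × 0.73639 = 0.67517
Parallel (A and [0.67517]): 1 − (1 − 0.98799)(1 − 0.67517) = 0.996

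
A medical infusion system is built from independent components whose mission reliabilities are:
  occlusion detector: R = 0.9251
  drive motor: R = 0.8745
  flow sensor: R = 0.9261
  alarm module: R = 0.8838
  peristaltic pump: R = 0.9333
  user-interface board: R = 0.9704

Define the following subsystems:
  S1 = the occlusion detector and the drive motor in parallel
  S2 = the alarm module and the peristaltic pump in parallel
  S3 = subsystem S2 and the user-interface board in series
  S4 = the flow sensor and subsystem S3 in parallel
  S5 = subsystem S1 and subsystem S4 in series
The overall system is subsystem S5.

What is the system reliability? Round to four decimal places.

Parallel (occlusion detector and drive motor): 1 − (1 − 0.925100)(1 − 0.874500) = 0.990600
Parallel (alarm module and peristaltic pump): 1 − (1 − 0.883800)(1 − 0.933300) = 0.992249
Series ([0.992249] and user-interface board): 0.992249 × 0.970400 = 0.962878
Parallel (flow sensor and [0.962878]): 1 − (1 − 0.926100)(1 − 0.962878) = 0.997257
Series ([0.990600] and [0.997257]): 0.990600 × 0.997257 = 0.9879

0.9879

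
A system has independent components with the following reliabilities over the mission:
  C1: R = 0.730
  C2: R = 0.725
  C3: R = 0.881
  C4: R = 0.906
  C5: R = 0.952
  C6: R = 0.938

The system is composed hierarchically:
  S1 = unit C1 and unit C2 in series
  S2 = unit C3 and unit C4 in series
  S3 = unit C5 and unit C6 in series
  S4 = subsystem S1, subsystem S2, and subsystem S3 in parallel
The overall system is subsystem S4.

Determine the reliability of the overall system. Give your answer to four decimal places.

0.9898

Series (C1 and C2): 0.730000 × 0.725000 = 0.529250
Series (C3 and C4): 0.881000 × 0.906000 = 0.798186
Series (C5 and C6): 0.952000 × 0.938000 = 0.892976
Parallel ([0.529250], [0.798186], and [0.892976]): 1 − (1 − 0.529250)(1 − 0.798186)(1 − 0.892976) = 0.9898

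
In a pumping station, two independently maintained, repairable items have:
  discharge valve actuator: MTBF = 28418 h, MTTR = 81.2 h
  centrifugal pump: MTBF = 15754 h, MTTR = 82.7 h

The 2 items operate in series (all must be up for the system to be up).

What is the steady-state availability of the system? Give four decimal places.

A(discharge valve actuator) = MTBF/(MTBF+MTTR) = 28418/(28418+81.2) = 0.997151
A(centrifugal pump) = MTBF/(MTBF+MTTR) = 15754/(15754+82.7) = 0.994778
Series availability: 0.997151 × 0.994778 = 0.9919

0.9919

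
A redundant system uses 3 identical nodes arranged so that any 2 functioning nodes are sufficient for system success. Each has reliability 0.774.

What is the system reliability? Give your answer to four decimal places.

0.8699

R = Σ_{i=2}^{3} C(3,i) p^i (1−p)^{3−i} with p = 0.774
C(3,2)·0.774^2·0.226^1 = 0.406174
C(3,3)·0.774^3·0.226^0 = 0.463685
Sum = 0.8699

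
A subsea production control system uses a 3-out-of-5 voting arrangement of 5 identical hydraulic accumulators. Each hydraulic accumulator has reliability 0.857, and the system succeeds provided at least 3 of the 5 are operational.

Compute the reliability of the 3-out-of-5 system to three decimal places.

0.977

R = Σ_{i=3}^{5} C(5,i) p^i (1−p)^{5−i} with p = 0.857
C(5,3)·0.857^3·0.143^2 = 0.12871
C(5,4)·0.857^4·0.143^1 = 0.38568
C(5,5)·0.857^5·0.143^0 = 0.46228
Sum = 0.977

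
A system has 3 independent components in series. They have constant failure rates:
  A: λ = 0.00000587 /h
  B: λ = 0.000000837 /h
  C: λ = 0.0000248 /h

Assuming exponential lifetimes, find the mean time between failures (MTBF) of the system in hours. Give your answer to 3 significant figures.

Series of exponential components: λ_sys = Σ λ_i
λ_sys = 0.00000587 + 0.000000837 + 0.0000248 = 3.1507e-05 /h
MTBF = 1 / λ_sys = 31700 h

31700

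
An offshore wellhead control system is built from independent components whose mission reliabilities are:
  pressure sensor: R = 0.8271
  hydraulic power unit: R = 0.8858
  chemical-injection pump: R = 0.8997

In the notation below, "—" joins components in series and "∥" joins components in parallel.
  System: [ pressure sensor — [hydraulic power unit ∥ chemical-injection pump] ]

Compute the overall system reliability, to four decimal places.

Parallel (hydraulic power unit and chemical-injection pump): 1 − (1 − 0.885800)(1 − 0.899700) = 0.988546
Series (pressure sensor and [0.988546]): 0.827100 × 0.988546 = 0.8176

0.8176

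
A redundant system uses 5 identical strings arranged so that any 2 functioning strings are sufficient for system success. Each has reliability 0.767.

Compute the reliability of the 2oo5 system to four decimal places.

0.9880

R = Σ_{i=2}^{5} C(5,i) p^i (1−p)^{5−i} with p = 0.767
C(5,2)·0.767^2·0.233^3 = 0.074415
C(5,3)·0.767^3·0.233^2 = 0.244962
C(5,4)·0.767^4·0.233^1 = 0.403188
C(5,5)·0.767^5·0.233^0 = 0.265446
Sum = 0.9880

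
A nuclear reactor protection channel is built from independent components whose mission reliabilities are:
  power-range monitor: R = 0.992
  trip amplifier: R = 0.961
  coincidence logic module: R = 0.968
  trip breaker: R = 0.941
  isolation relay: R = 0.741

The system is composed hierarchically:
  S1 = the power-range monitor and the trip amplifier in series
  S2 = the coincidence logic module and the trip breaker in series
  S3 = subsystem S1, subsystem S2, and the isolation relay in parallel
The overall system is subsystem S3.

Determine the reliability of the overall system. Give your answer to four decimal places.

0.9989

Series (power-range monitor and trip amplifier): 0.992000 × 0.961000 = 0.953312
Series (coincidence logic module and trip breaker): 0.968000 × 0.941000 = 0.910888
Parallel ([0.953312], [0.910888], and isolation relay): 1 − (1 − 0.953312)(1 − 0.910888)(1 − 0.741000) = 0.9989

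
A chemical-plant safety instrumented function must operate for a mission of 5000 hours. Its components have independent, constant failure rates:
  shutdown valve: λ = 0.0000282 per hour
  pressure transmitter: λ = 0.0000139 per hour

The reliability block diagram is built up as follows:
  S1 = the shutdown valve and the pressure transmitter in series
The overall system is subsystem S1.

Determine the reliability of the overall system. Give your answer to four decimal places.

R(shutdown valve) = exp(−0.0000282 × 5000) = 0.868489
R(pressure transmitter) = exp(−0.0000139 × 5000) = 0.932860
Series (shutdown valve and pressure transmitter): 0.868489 × 0.932860 = 0.8102

0.8102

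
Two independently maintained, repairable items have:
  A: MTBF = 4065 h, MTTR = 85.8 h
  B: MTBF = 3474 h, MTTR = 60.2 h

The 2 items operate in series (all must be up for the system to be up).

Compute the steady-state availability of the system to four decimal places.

0.9626

A(A) = MTBF/(MTBF+MTTR) = 4065/(4065+85.8) = 0.979329
A(B) = MTBF/(MTBF+MTTR) = 3474/(3474+60.2) = 0.982966
Series availability: 0.979329 × 0.982966 = 0.9626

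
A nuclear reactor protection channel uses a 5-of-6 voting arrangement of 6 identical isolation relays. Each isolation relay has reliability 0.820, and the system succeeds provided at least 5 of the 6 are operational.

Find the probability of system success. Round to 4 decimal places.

R = Σ_{i=5}^{6} C(6,i) p^i (1−p)^{6−i} with p = 0.820
C(6,5)·0.820^5·0.180^1 = 0.400399
C(6,6)·0.820^6·0.180^0 = 0.304007
Sum = 0.7044

0.7044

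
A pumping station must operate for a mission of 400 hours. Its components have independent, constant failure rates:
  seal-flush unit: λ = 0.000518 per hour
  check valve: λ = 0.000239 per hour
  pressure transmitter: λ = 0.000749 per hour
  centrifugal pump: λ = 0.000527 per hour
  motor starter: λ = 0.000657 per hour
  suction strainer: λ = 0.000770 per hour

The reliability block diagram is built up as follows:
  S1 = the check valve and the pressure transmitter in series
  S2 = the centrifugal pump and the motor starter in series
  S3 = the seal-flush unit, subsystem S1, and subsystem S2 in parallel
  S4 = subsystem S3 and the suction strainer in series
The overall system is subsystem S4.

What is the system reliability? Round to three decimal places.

0.718

R(seal-flush unit) = exp(−0.000518 × 400) = 0.81286
R(check valve) = exp(−0.000239 × 400) = 0.90883
R(pressure transmitter) = exp(−0.000749 × 400) = 0.74111
R(centrifugal pump) = exp(−0.000527 × 400) = 0.80994
R(motor starter) = exp(−0.000657 × 400) = 0.76890
R(suction strainer) = exp(−0.000770 × 400) = 0.73492
Series (check valve and pressure transmitter): 0.90883 × 0.74111 = 0.67354
Series (centrifugal pump and motor starter): 0.80994 × 0.76890 = 0.62276
Parallel (seal-flush unit, [0.67354], and [0.62276]): 1 − (1 − 0.81286)(1 − 0.67354)(1 − 0.62276) = 0.97695
Series ([0.97695] and suction strainer): 0.97695 × 0.73492 = 0.718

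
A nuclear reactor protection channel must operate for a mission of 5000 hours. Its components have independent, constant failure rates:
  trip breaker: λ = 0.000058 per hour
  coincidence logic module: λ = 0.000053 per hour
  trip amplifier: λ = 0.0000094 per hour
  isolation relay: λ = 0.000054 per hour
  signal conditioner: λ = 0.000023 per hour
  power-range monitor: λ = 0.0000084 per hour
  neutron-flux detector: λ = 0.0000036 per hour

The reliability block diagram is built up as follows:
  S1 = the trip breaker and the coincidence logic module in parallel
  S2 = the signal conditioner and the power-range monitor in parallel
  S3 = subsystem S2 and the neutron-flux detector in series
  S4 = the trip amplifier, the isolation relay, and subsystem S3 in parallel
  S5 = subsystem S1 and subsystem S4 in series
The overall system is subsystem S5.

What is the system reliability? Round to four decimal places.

R(trip breaker) = exp(−0.000058 × 5000) = 0.748264
R(coincidence logic module) = exp(−0.000053 × 5000) = 0.767206
R(trip amplifier) = exp(−0.0000094 × 5000) = 0.954087
R(isolation relay) = exp(−0.000054 × 5000) = 0.763379
R(signal conditioner) = exp(−0.000023 × 5000) = 0.891366
R(power-range monitor) = exp(−0.0000084 × 5000) = 0.958870
R(neutron-flux detector) = exp(−0.0000036 × 5000) = 0.982161
Parallel (trip breaker and coincidence logic module): 1 − (1 − 0.748264)(1 − 0.767206) = 0.941397
Parallel (signal conditioner and power-range monitor): 1 − (1 − 0.891366)(1 − 0.958870) = 0.995532
Series ([0.995532] and neutron-flux detector): 0.995532 × 0.982161 = 0.977773
Parallel (trip amplifier, isolation relay, and [0.977773]): 1 − (1 − 0.954087)(1 − 0.763379)(1 − 0.977773) = 0.999759
Series ([0.941397] and [0.999759]): 0.941397 × 0.999759 = 0.9412

0.9412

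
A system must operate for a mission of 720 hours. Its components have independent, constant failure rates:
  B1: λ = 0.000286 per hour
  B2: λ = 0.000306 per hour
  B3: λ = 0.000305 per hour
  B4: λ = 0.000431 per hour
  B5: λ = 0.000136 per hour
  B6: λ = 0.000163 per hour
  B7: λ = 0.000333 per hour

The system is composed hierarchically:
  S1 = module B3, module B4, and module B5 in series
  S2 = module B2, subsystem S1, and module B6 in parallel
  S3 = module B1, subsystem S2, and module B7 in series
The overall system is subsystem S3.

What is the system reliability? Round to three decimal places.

0.634

R(B1) = exp(−0.000286 × 720) = 0.81390
R(B2) = exp(−0.000306 × 720) = 0.80226
R(B3) = exp(−0.000305 × 720) = 0.80284
R(B4) = exp(−0.000431 × 720) = 0.73321
R(B5) = exp(−0.000136 × 720) = 0.90672
R(B6) = exp(−0.000163 × 720) = 0.88927
R(B7) = exp(−0.000333 × 720) = 0.78682
Series (B3, B4, and B5): 0.80284 × 0.73321 × 0.90672 = 0.53374
Parallel (B2, [0.53374], and B6): 1 − (1 − 0.80226)(1 − 0.53374)(1 − 0.88927) = 0.98979
Series (B1, [0.98979], and B7): 0.81390 × 0.98979 × 0.78682 = 0.634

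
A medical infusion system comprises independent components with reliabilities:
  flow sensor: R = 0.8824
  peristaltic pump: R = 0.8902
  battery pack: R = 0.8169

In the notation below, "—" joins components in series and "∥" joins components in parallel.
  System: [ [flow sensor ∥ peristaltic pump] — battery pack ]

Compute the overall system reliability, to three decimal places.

Parallel (flow sensor and peristaltic pump): 1 − (1 − 0.88240)(1 − 0.89020) = 0.98709
Series ([0.98709] and battery pack): 0.98709 × 0.81690 = 0.806

0.806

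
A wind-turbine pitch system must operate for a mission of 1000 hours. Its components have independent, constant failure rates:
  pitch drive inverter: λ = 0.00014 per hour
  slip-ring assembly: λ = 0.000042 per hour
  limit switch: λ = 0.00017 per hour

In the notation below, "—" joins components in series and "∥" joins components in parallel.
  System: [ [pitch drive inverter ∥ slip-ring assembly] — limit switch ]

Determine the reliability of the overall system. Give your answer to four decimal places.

R(pitch drive inverter) = exp(−0.00014 × 1000) = 0.869358
R(slip-ring assembly) = exp(−0.000042 × 1000) = 0.958870
R(limit switch) = exp(−0.00017 × 1000) = 0.843665
Parallel (pitch drive inverter and slip-ring assembly): 1 − (1 − 0.869358)(1 − 0.958870) = 0.994627
Series ([0.994627] and limit switch): 0.994627 × 0.843665 = 0.8391

0.8391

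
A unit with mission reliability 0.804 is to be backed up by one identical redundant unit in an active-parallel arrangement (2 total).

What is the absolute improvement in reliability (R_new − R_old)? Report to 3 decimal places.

0.158

R_before = 0.804
R_after = 1 − (1 − 0.804)^2 = 0.962
ΔR = 0.962 − 0.804 = 0.158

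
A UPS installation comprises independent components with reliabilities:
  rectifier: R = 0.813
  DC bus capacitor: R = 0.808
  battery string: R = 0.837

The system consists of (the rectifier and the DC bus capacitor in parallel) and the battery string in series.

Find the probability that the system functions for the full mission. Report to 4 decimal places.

Parallel (rectifier and DC bus capacitor): 1 − (1 − 0.813000)(1 − 0.808000) = 0.964096
Series ([0.964096] and battery string): 0.964096 × 0.837000 = 0.8069

0.8069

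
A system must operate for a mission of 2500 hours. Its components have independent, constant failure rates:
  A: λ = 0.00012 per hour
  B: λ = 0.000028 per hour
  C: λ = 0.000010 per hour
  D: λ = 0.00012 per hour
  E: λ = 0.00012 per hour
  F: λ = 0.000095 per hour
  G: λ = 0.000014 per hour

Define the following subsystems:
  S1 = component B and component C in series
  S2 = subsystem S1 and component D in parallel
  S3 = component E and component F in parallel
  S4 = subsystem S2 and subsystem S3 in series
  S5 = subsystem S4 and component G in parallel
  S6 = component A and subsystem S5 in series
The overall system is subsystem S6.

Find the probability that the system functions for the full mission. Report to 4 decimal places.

R(A) = exp(−0.00012 × 2500) = 0.740818
R(B) = exp(−0.000028 × 2500) = 0.932394
R(C) = exp(−0.000010 × 2500) = 0.975310
R(D) = exp(−0.00012 × 2500) = 0.740818
R(E) = exp(−0.00012 × 2500) = 0.740818
R(F) = exp(−0.000095 × 2500) = 0.788597
R(G) = exp(−0.000014 × 2500) = 0.965605
Series (B and C): 0.932394 × 0.975310 = 0.909373
Parallel ([0.909373] and D): 1 − (1 − 0.909373)(1 − 0.740818) = 0.976511
Parallel (E and F): 1 − (1 − 0.740818)(1 − 0.788597) = 0.945208
Series ([0.976511] and [0.945208]): 0.976511 × 0.945208 = 0.923006
Parallel ([0.923006] and G): 1 − (1 − 0.923006)(1 − 0.965605) = 0.997352
Series (A and [0.997352]): 0.740818 × 0.997352 = 0.7389

0.7389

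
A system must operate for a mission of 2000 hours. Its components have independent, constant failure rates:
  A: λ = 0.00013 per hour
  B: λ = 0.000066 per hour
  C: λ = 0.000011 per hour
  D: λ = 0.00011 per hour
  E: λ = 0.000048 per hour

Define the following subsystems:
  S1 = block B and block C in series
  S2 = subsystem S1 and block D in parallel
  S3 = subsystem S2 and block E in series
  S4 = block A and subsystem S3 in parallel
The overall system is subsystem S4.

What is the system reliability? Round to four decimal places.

R(A) = exp(−0.00013 × 2000) = 0.771052
R(B) = exp(−0.000066 × 2000) = 0.876341
R(C) = exp(−0.000011 × 2000) = 0.978240
R(D) = exp(−0.00011 × 2000) = 0.802519
R(E) = exp(−0.000048 × 2000) = 0.908464
Series (B and C): 0.876341 × 0.978240 = 0.857272
Parallel ([0.857272] and D): 1 − (1 − 0.857272)(1 − 0.802519) = 0.971814
Series ([0.971814] and E): 0.971814 × 0.908464 = 0.882858
Parallel (A and [0.882858]): 1 − (1 − 0.771052)(1 − 0.882858) = 0.9732

0.9732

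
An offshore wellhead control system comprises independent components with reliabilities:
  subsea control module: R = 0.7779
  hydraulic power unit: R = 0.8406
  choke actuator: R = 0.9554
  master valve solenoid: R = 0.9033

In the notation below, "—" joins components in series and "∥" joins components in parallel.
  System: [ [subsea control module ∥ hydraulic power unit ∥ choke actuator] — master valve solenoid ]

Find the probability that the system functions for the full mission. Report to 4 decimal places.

Parallel (subsea control module, hydraulic power unit, and choke actuator): 1 − (1 − 0.777900)(1 − 0.840600)(1 − 0.955400) = 0.998421
Series ([0.998421] and master valve solenoid): 0.998421 × 0.903300 = 0.9019

0.9019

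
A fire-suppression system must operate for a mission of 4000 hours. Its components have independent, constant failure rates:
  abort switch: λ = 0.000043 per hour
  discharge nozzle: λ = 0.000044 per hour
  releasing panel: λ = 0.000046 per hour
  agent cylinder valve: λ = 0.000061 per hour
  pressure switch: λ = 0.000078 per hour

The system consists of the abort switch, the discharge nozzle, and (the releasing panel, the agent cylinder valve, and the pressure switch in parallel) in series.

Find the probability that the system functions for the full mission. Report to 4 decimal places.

R(abort switch) = exp(−0.000043 × 4000) = 0.841979
R(discharge nozzle) = exp(−0.000044 × 4000) = 0.838618
R(releasing panel) = exp(−0.000046 × 4000) = 0.831936
R(agent cylinder valve) = exp(−0.000061 × 4000) = 0.783488
R(pressure switch) = exp(−0.000078 × 4000) = 0.731982
Parallel (releasing panel, agent cylinder valve, and pressure switch): 1 − (1 − 0.831936)(1 − 0.783488)(1 − 0.731982) = 0.990247
Series (abort switch, discharge nozzle, and [0.990247]): 0.841979 × 0.838618 × 0.990247 = 0.6992

0.6992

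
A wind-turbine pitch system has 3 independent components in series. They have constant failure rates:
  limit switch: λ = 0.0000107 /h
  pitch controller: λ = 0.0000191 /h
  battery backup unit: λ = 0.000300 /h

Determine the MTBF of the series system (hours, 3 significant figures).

Series of exponential components: λ_sys = Σ λ_i
λ_sys = 0.0000107 + 0.0000191 + 0.000300 = 3.2980e-04 /h
MTBF = 1 / λ_sys = 3030 h

3030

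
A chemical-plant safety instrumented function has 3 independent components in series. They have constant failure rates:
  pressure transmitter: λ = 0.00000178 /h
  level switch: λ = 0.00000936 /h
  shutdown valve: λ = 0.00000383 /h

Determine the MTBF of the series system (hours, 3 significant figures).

66800

Series of exponential components: λ_sys = Σ λ_i
λ_sys = 0.00000178 + 0.00000936 + 0.00000383 = 1.4970e-05 /h
MTBF = 1 / λ_sys = 66800 h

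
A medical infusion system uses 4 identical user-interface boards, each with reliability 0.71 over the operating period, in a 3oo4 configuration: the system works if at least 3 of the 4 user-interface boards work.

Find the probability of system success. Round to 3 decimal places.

R = Σ_{i=3}^{4} C(4,i) p^i (1−p)^{4−i} with p = 0.71
C(4,3)·0.71^3·0.29^1 = 0.41518
C(4,4)·0.71^4·0.29^0 = 0.25412
Sum = 0.669

0.669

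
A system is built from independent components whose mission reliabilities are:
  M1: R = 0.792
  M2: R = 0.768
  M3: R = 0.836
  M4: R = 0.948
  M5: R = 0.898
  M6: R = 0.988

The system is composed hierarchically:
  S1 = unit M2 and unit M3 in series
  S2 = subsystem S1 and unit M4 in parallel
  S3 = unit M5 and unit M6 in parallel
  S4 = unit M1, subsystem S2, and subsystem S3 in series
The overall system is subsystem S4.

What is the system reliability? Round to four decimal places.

0.7763

Series (M2 and M3): 0.768000 × 0.836000 = 0.642048
Parallel ([0.642048] and M4): 1 − (1 − 0.642048)(1 − 0.948000) = 0.981386
Parallel (M5 and M6): 1 − (1 − 0.898000)(1 − 0.988000) = 0.998776
Series (M1, [0.981386], and [0.998776]): 0.792000 × 0.981386 × 0.998776 = 0.7763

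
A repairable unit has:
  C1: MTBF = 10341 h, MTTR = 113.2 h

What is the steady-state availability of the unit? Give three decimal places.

A(C1) = MTBF/(MTBF+MTTR) = 10341/(10341+113.2) = 0.989

0.989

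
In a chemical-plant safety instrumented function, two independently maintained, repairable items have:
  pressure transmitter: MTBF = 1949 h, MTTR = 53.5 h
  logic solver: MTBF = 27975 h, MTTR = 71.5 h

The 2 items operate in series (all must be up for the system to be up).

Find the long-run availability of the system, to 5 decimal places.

0.97080

A(pressure transmitter) = MTBF/(MTBF+MTTR) = 1949/(1949+53.5) = 0.973283
A(logic solver) = MTBF/(MTBF+MTTR) = 27975/(27975+71.5) = 0.997451
Series availability: 0.973283 × 0.997451 = 0.97080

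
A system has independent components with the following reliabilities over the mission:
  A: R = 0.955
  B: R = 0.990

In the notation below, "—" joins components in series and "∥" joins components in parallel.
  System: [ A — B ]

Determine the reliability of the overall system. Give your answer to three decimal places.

0.945

Series (A and B): 0.95500 × 0.99000 = 0.945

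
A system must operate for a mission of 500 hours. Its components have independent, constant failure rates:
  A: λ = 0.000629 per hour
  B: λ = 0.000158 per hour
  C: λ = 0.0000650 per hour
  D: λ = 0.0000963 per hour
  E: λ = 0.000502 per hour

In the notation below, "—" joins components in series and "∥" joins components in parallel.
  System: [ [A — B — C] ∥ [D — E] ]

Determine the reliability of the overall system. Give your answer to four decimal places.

R(A) = exp(−0.000629 × 500) = 0.730154
R(B) = exp(−0.000158 × 500) = 0.924040
R(C) = exp(−0.0000650 × 500) = 0.968022
R(D) = exp(−0.0000963 × 500) = 0.952991
R(E) = exp(−0.000502 × 500) = 0.778022
Series (A, B, and C): 0.730154 × 0.924040 × 0.968022 = 0.653116
Series (D and E): 0.952991 × 0.778022 = 0.741448
Parallel ([0.653116] and [0.741448]): 1 − (1 − 0.653116)(1 − 0.741448) = 0.9103

0.9103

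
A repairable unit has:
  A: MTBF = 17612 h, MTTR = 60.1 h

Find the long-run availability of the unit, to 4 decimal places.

A(A) = MTBF/(MTBF+MTTR) = 17612/(17612+60.1) = 0.9966

0.9966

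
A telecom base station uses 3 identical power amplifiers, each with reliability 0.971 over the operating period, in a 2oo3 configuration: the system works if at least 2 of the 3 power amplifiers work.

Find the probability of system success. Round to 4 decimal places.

0.9975

R = Σ_{i=2}^{3} C(3,i) p^i (1−p)^{3−i} with p = 0.971
C(3,2)·0.971^2·0.029^1 = 0.082027
C(3,3)·0.971^3·0.029^0 = 0.915499
Sum = 0.9975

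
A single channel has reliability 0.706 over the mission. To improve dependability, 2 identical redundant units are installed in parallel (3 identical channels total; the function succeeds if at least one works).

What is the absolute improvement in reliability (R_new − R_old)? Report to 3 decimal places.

R_before = 0.706
R_after = 1 − (1 − 0.706)^3 = 0.975
ΔR = 0.975 − 0.706 = 0.269

0.269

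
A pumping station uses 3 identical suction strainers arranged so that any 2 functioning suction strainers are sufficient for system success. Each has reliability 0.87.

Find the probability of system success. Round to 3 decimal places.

R = Σ_{i=2}^{3} C(3,i) p^i (1−p)^{3−i} with p = 0.87
C(3,2)·0.87^2·0.13^1 = 0.29519
C(3,3)·0.87^3·0.13^0 = 0.65850
Sum = 0.954

0.954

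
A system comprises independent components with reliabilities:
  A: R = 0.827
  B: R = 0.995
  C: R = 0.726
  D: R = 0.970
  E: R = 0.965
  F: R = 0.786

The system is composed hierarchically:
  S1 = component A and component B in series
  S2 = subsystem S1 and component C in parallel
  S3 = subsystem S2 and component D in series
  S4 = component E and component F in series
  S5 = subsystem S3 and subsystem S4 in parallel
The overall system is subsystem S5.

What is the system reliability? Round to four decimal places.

0.9814

Series (A and B): 0.827000 × 0.995000 = 0.822865
Parallel ([0.822865] and C): 1 − (1 − 0.822865)(1 − 0.726000) = 0.951465
Series ([0.951465] and D): 0.951465 × 0.970000 = 0.922921
Series (E and F): 0.965000 × 0.786000 = 0.758490
Parallel ([0.922921] and [0.758490]): 1 − (1 − 0.922921)(1 − 0.758490) = 0.9814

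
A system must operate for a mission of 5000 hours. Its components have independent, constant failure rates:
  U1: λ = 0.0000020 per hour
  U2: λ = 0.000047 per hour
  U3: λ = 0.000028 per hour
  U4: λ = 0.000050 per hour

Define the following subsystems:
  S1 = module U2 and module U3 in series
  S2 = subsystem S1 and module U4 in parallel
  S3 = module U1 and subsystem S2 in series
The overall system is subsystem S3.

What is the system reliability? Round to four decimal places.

R(U1) = exp(−0.0000020 × 5000) = 0.990050
R(U2) = exp(−0.000047 × 5000) = 0.790571
R(U3) = exp(−0.000028 × 5000) = 0.869358
R(U4) = exp(−0.000050 × 5000) = 0.778801
Series (U2 and U3): 0.790571 × 0.869358 = 0.687289
Parallel ([0.687289] and U4): 1 − (1 − 0.687289)(1 − 0.778801) = 0.930829
Series (U1 and [0.930829]): 0.990050 × 0.930829 = 0.9216

0.9216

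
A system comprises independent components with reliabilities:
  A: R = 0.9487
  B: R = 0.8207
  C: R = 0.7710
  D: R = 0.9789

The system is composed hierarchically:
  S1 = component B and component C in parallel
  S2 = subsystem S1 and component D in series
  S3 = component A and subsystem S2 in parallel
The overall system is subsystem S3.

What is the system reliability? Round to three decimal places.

0.997

Parallel (B and C): 1 − (1 − 0.82070)(1 − 0.77100) = 0.95894
Series ([0.95894] and D): 0.95894 × 0.97890 = 0.93871
Parallel (A and [0.93871]): 1 − (1 − 0.94870)(1 − 0.93871) = 0.997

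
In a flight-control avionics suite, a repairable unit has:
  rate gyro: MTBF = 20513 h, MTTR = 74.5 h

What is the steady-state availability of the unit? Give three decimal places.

0.996

A(rate gyro) = MTBF/(MTBF+MTTR) = 20513/(20513+74.5) = 0.996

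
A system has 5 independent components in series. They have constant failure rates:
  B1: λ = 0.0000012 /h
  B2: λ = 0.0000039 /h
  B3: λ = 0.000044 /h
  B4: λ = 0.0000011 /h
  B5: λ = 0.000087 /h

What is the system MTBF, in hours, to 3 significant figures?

Series of exponential components: λ_sys = Σ λ_i
λ_sys = 0.0000012 + 0.0000039 + 0.000044 + 0.0000011 + 0.000087 = 1.3720e-04 /h
MTBF = 1 / λ_sys = 7290 h

7290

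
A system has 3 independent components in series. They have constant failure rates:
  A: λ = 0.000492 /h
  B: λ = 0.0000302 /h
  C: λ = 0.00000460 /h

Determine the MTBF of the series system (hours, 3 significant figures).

Series of exponential components: λ_sys = Σ λ_i
λ_sys = 0.000492 + 0.0000302 + 0.00000460 = 5.2680e-04 /h
MTBF = 1 / λ_sys = 1900 h

1900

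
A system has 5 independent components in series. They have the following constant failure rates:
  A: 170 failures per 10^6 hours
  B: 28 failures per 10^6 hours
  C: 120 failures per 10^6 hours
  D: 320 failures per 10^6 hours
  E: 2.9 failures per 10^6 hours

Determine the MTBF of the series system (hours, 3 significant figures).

Series of exponential components: λ_sys = Σ λ_i
λ_sys = 0.00017 + 0.000028 + 0.00012 + 0.00032 + 0.0000029 = 6.4090e-04 /h
MTBF = 1 / λ_sys = 1560 h

1560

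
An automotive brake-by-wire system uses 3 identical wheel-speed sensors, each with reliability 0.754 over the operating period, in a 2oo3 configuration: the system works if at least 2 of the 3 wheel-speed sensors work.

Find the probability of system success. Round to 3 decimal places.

R = Σ_{i=2}^{3} C(3,i) p^i (1−p)^{3−i} with p = 0.754
C(3,2)·0.754^2·0.246^1 = 0.41956
C(3,3)·0.754^3·0.246^0 = 0.42866
Sum = 0.848

0.848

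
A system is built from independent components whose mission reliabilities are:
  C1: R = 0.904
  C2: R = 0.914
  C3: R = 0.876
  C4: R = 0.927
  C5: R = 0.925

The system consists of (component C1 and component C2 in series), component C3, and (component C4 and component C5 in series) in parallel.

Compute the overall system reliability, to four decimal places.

Series (C1 and C2): 0.904000 × 0.914000 = 0.826256
Series (C4 and C5): 0.927000 × 0.925000 = 0.857475
Parallel ([0.826256], C3, and [0.857475]): 1 − (1 − 0.826256)(1 − 0.876000)(1 − 0.857475) = 0.9969

0.9969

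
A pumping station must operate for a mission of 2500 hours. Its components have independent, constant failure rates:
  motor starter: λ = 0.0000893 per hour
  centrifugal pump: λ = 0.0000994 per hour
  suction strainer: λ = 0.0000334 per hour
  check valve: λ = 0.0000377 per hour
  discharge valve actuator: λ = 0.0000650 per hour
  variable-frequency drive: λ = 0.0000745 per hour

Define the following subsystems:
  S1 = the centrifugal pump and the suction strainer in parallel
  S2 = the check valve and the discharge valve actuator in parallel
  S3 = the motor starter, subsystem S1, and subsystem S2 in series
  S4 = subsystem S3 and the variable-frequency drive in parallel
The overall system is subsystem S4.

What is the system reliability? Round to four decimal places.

0.9618

R(motor starter) = exp(−0.0000893 × 2500) = 0.799915
R(centrifugal pump) = exp(−0.0000994 × 2500) = 0.779970
R(suction strainer) = exp(−0.0000334 × 2500) = 0.919891
R(check valve) = exp(−0.0000377 × 2500) = 0.910055
R(discharge valve actuator) = exp(−0.0000650 × 2500) = 0.850016
R(variable-frequency drive) = exp(−0.0000745 × 2500) = 0.830066
Parallel (centrifugal pump and suction strainer): 1 − (1 − 0.779970)(1 − 0.919891) = 0.982374
Parallel (check valve and discharge valve actuator): 1 − (1 − 0.910055)(1 − 0.850016) = 0.986510
Series (motor starter, [0.982374], and [0.986510]): 0.799915 × 0.982374 × 0.986510 = 0.775215
Parallel ([0.775215] and variable-frequency drive): 1 − (1 − 0.775215)(1 − 0.830066) = 0.9618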